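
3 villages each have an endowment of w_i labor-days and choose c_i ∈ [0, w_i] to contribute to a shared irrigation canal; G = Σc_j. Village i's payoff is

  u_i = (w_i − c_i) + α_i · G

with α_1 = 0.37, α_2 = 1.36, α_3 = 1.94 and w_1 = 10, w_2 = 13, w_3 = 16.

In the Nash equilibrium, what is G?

∂u_i/∂c_i = α_i − 1, so village i contributes w_i if α_i > 1, else 0.
α_i > 1 for i ∈ {2, 3}; NE contributions (0, 13, 16), G = 29.

29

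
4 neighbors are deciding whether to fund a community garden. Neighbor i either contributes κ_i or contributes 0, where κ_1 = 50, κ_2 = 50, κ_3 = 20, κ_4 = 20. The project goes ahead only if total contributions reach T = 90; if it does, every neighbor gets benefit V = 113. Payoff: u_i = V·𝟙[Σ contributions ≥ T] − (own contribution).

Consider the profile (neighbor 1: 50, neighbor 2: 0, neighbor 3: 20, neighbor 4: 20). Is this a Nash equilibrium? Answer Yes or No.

Total = 90 ≥ 90: provided.
Neighbor 1 (pledges 50, payoff 63): dropping to 0 → total 40, payoff 0. No gain.
Neighbor 2 (pledges 0, payoff 113): pledging 50 → total 140, payoff 63. No gain.
Neighbor 3 (pledges 20, payoff 93): dropping to 0 → total 70, payoff 0. No gain.
Neighbor 4 (pledges 20, payoff 93): dropping to 0 → total 70, payoff 0. No gain.

Yes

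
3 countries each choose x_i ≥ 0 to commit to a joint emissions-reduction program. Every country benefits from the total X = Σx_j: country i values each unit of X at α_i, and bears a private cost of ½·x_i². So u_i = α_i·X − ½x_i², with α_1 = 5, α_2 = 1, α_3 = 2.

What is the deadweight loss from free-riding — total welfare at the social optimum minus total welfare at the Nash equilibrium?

47

Country i's FOC: ∂u_i/∂x_i = α_i − x_i = 0, so x_i* = α_i.
NE contributions = (5, 1, 2); X = 8.
W^NE = (Σα)·X − ½Σα_i² = 8² − ½·30 = 49.
Planner sets x_i = Σα_j = 8 for every i, so X^SO = 3·8 = 24.
W^SO = (Σα)·X^SO − ½·3·(Σα)² = (3/2)·8² = 96.
Deadweight loss = W^SO − W^NE = 47.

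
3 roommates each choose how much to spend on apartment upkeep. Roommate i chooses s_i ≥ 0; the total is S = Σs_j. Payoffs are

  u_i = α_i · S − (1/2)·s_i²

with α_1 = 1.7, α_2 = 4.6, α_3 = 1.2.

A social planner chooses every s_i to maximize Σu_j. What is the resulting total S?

22.5

Planner FOC: ∂(Σu_j)/∂s_i = (Σα_j) − s_i = 0, so s_i^SO = Σα_j = 7.5 for every i; S^SO = 22.5.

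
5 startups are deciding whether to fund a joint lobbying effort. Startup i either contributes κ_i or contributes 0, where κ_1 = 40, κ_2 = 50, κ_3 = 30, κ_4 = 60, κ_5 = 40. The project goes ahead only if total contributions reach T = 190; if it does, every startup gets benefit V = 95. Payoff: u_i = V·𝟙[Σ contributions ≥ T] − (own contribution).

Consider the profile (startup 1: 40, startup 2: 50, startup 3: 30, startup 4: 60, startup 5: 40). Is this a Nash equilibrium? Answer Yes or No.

Total = 220 ≥ 190: provided.
Startup 1 (pledges 40, payoff 55): dropping to 0 → total 180, payoff 0. No gain.
Startup 2 (pledges 50, payoff 45): dropping to 0 → total 170, payoff 0. No gain.
Startup 3 (pledges 30, payoff 65): dropping to 0 → total 190, payoff 95. Profitable deviation.

No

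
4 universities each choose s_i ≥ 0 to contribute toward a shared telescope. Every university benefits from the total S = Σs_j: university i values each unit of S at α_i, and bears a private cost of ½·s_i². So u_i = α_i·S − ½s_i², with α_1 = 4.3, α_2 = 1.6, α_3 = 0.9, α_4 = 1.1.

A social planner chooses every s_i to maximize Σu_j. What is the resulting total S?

Planner FOC: ∂(Σu_j)/∂s_i = (Σα_j) − s_i = 0, so s_i^SO = Σα_j = 7.9 for every i; S^SO = 31.6.

31.6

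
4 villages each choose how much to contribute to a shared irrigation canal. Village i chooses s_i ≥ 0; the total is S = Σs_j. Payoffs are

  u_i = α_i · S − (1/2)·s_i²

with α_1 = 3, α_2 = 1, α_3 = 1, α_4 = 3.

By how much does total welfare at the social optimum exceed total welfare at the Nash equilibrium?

74

Village i's FOC: ∂u_i/∂s_i = α_i − s_i = 0, so s_i* = α_i.
NE contributions = (3, 1, 1, 3); S = 8.
W^NE = (Σα)·S − ½Σα_i² = 8² − ½·20 = 54.
Planner sets s_i = Σα_j = 8 for every i, so S^SO = 4·8 = 32.
W^SO = (Σα)·S^SO − ½·4·(Σα)² = (4/2)·8² = 128.
Deadweight loss = W^SO − W^NE = 74.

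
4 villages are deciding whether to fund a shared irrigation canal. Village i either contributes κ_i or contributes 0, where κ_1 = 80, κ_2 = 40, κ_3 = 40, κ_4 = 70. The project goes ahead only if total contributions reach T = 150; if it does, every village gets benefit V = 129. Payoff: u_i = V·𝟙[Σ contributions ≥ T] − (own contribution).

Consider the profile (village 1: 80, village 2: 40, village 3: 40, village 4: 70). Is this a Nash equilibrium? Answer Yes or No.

No

Total = 230 ≥ 150: provided.
Village 1 (pledges 80, payoff 49): dropping to 0 → total 150, payoff 129. Profitable deviation.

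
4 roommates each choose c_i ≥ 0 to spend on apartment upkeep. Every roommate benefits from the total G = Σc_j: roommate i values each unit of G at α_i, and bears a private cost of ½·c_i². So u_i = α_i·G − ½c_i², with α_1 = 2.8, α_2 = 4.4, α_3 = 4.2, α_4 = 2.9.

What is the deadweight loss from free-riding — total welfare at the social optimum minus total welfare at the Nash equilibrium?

231.115

Roommate i's FOC: ∂u_i/∂c_i = α_i − c_i = 0, so c_i* = α_i.
NE contributions = (2.8, 4.4, 4.2, 2.9); G = 14.3.
W^NE = (Σα)·G − ½Σα_i² = 14.3² − ½·53.25 = 177.865.
Planner sets c_i = Σα_j = 14.3 for every i, so G^SO = 4·14.3 = 57.2.
W^SO = (Σα)·G^SO − ½·4·(Σα)² = (4/2)·14.3² = 408.98.
Deadweight loss = W^SO − W^NE = 231.115.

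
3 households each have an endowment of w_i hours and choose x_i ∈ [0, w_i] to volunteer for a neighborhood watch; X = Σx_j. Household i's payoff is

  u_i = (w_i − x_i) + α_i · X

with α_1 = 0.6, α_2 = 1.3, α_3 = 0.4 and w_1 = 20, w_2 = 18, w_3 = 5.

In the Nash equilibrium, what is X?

18

∂u_i/∂x_i = α_i − 1, so household i contributes w_i if α_i > 1, else 0.
α_i > 1 for i ∈ {2}; NE contributions (0, 18, 0), X = 18.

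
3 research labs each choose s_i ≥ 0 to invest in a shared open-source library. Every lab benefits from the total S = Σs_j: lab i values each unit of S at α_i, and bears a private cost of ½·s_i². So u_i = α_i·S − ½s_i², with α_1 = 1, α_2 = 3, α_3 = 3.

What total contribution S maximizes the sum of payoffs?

21

Planner FOC: ∂(Σu_j)/∂s_i = (Σα_j) − s_i = 0, so s_i^SO = Σα_j = 7 for every i; S^SO = 21.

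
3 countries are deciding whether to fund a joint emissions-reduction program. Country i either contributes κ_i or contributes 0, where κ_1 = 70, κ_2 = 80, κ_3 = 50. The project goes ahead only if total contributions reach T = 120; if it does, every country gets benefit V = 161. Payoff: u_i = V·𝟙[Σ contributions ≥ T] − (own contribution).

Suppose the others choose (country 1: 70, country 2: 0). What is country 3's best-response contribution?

Others' total = 70. Contributing 50 brings total to 120 ≥ 120: gain V − κ_3 = 111.
Best response: 50.

50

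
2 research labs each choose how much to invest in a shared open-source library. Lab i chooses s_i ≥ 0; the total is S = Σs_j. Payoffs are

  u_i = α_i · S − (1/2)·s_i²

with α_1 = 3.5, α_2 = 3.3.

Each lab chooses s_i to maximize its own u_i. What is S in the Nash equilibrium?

6.8

Lab i's FOC: ∂u_i/∂s_i = α_i − s_i = 0, so s_i* = α_i.
NE contributions = (3.5, 3.3); S = 6.8.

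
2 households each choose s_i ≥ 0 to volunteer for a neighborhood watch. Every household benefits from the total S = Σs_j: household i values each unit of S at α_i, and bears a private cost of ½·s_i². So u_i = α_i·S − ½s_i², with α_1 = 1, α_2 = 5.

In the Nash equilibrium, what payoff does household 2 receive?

17.5

Household i's FOC: ∂u_i/∂s_i = α_i − s_i = 0, so s_i* = α_i.
NE contributions = (1, 5); S = 6.
u_2 = α_2·S − ½·(s_2)² = 5·6 − ½·5² = 17.5.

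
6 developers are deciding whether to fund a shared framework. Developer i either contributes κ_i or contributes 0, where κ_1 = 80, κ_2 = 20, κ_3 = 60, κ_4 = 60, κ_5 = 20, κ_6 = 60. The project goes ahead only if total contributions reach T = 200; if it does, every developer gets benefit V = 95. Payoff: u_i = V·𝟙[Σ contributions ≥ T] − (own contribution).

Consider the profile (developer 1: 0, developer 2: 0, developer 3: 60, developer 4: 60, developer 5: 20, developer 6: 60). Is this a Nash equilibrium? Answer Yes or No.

Total = 200 ≥ 200: provided.
Developer 1 (pledges 0, payoff 95): pledging 80 → total 280, payoff 15. No gain.
Developer 2 (pledges 0, payoff 95): pledging 20 → total 220, payoff 75. No gain.
Developer 3 (pledges 60, payoff 35): dropping to 0 → total 140, payoff 0. No gain.
Developer 4 (pledges 60, payoff 35): dropping to 0 → total 140, payoff 0. No gain.
Developer 5 (pledges 20, payoff 75): dropping to 0 → total 180, payoff 0. No gain.
Developer 6 (pledges 60, payoff 35): dropping to 0 → total 140, payoff 0. No gain.

Yes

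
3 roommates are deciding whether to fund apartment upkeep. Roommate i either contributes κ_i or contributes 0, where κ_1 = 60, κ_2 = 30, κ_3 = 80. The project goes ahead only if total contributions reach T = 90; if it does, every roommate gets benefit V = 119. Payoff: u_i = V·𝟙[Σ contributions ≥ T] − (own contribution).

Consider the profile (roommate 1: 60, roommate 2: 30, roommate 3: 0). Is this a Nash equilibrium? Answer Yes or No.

Yes

Total = 90 ≥ 90: provided.
Roommate 1 (pledges 60, payoff 59): dropping to 0 → total 30, payoff 0. No gain.
Roommate 2 (pledges 30, payoff 89): dropping to 0 → total 60, payoff 0. No gain.
Roommate 3 (pledges 0, payoff 119): pledging 80 → total 170, payoff 39. No gain.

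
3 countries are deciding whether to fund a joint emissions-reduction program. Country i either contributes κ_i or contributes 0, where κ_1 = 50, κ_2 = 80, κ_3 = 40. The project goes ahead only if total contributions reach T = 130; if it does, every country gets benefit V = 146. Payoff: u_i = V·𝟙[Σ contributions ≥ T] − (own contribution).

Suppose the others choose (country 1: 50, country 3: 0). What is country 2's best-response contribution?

80

Others' total = 50. Contributing 80 brings total to 130 ≥ 130: gain V − κ_2 = 66.
Best response: 80.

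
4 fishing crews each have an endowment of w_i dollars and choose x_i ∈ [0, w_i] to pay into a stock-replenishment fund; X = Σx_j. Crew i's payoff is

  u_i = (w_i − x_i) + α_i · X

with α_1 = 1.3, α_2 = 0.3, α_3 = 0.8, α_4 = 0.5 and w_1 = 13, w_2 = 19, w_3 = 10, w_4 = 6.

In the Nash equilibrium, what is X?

∂u_i/∂x_i = α_i − 1, so crew i contributes w_i if α_i > 1, else 0.
α_i > 1 for i ∈ {1}; NE contributions (13, 0, 0, 0), X = 13.

13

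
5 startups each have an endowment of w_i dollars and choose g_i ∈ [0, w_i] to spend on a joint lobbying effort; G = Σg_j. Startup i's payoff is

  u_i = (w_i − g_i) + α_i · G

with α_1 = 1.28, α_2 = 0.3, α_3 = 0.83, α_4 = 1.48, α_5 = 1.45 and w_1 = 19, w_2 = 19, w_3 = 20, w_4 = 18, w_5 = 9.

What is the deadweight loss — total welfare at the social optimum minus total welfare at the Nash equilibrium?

∂u_i/∂g_i = α_i − 1, so startup i contributes w_i if α_i > 1, else 0.
α_i > 1 for i ∈ {1, 4, 5}; NE contributions (19, 0, 0, 18, 9), G = 46.
W^NE = Σw_i − G^NE + (Σα_i)·G^NE = 85 + 4.34·46 = 284.64.
Planner: ∂(Σu_j)/∂g_i = Σα_j − 1 = 4.34 > 0, so everyone contributes w_i; G^SO = 85, W^SO = 85 + 4.34·85 = 453.9.
Deadweight loss = 169.26.

169.26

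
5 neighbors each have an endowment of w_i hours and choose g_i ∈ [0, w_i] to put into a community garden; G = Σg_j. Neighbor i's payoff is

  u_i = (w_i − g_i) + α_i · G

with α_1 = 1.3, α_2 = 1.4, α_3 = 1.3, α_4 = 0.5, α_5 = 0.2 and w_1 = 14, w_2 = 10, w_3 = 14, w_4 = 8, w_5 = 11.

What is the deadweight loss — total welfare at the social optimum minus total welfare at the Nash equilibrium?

70.3

∂u_i/∂g_i = α_i − 1, so neighbor i contributes w_i if α_i > 1, else 0.
α_i > 1 for i ∈ {1, 2, 3}; NE contributions (14, 10, 14, 0, 0), G = 38.
W^NE = Σw_i − G^NE + (Σα_i)·G^NE = 57 + 3.7·38 = 197.6.
Planner: ∂(Σu_j)/∂g_i = Σα_j − 1 = 3.7 > 0, so everyone contributes w_i; G^SO = 57, W^SO = 57 + 3.7·57 = 267.9.
Deadweight loss = 70.3.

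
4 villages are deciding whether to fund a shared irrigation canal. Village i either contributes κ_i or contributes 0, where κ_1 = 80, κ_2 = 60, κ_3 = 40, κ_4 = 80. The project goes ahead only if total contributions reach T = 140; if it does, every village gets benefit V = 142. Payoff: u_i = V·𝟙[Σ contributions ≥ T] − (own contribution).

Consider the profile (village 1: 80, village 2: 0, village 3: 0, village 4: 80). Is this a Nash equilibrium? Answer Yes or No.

Total = 160 ≥ 140: provided.
Village 1 (pledges 80, payoff 62): dropping to 0 → total 80, payoff 0. No gain.
Village 2 (pledges 0, payoff 142): pledging 60 → total 220, payoff 82. No gain.
Village 3 (pledges 0, payoff 142): pledging 40 → total 200, payoff 102. No gain.
Village 4 (pledges 80, payoff 62): dropping to 0 → total 80, payoff 0. No gain.

Yes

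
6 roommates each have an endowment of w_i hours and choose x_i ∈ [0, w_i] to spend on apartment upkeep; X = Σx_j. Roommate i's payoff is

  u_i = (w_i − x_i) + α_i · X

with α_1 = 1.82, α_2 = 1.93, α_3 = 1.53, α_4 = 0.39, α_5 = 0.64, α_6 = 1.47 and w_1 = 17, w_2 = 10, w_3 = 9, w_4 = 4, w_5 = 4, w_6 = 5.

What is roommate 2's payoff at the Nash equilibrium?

∂u_i/∂x_i = α_i − 1, so roommate i contributes w_i if α_i > 1, else 0.
α_i > 1 for i ∈ {1, 2, 3, 6}; NE contributions (17, 10, 9, 0, 0, 5), X = 41.
u_2 = (10 − 10) + 1.93·41 = 79.13.

79.13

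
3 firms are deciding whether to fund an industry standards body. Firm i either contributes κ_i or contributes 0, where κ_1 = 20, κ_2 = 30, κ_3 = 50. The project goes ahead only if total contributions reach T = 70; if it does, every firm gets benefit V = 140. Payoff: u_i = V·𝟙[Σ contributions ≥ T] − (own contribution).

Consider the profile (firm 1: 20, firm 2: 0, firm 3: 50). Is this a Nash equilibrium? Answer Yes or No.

Total = 70 ≥ 70: provided.
Firm 1 (pledges 20, payoff 120): dropping to 0 → total 50, payoff 0. No gain.
Firm 2 (pledges 0, payoff 140): pledging 30 → total 100, payoff 110. No gain.
Firm 3 (pledges 50, payoff 90): dropping to 0 → total 20, payoff 0. No gain.

Yes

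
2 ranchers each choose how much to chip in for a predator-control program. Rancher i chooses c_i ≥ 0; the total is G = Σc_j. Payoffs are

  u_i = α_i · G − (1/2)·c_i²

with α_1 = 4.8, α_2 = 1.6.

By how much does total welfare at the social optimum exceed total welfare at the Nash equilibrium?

Rancher i's FOC: ∂u_i/∂c_i = α_i − c_i = 0, so c_i* = α_i.
NE contributions = (4.8, 1.6); G = 6.4.
W^NE = (Σα)·G − ½Σα_i² = 6.4² − ½·25.6 = 28.16.
Planner sets c_i = Σα_j = 6.4 for every i, so G^SO = 2·6.4 = 12.8.
W^SO = (Σα)·G^SO − ½·2·(Σα)² = (2/2)·6.4² = 40.96.
Deadweight loss = W^SO − W^NE = 12.8.

12.8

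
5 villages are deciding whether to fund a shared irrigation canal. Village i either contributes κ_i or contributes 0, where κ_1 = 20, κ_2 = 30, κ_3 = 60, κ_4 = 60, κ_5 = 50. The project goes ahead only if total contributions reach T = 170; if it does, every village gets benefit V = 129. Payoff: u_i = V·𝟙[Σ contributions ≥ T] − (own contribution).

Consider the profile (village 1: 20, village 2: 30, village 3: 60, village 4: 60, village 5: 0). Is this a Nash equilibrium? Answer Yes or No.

Yes

Total = 170 ≥ 170: provided.
Village 1 (pledges 20, payoff 109): dropping to 0 → total 150, payoff 0. No gain.
Village 2 (pledges 30, payoff 99): dropping to 0 → total 140, payoff 0. No gain.
Village 3 (pledges 60, payoff 69): dropping to 0 → total 110, payoff 0. No gain.
Village 4 (pledges 60, payoff 69): dropping to 0 → total 110, payoff 0. No gain.
Village 5 (pledges 0, payoff 129): pledging 50 → total 220, payoff 79. No gain.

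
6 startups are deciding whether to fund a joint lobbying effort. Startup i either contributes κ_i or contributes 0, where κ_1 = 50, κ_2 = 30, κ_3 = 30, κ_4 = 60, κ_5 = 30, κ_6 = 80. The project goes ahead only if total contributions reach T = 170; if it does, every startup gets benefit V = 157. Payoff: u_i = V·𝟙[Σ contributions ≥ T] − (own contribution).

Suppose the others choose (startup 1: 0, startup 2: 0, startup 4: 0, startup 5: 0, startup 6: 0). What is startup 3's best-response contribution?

Others' total = 0. Even contributing 30 gives 30 < 170: no benefit either way.
Best response: 0.

0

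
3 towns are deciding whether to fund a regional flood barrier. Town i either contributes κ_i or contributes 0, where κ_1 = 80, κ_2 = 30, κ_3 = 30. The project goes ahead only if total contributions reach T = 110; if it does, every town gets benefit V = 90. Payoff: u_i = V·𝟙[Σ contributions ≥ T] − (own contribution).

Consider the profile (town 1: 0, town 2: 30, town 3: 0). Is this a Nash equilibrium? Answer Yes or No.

No

Total = 30 < 110: not provided.
Town 1 (pledges 0, payoff 0): pledging 80 → total 110, payoff 10. Profitable deviation.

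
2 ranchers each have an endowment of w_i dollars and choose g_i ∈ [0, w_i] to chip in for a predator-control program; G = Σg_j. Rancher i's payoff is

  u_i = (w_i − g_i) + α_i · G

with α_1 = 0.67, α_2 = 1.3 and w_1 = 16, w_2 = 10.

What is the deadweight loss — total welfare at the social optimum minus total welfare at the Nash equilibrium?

15.52

∂u_i/∂g_i = α_i − 1, so rancher i contributes w_i if α_i > 1, else 0.
α_i > 1 for i ∈ {2}; NE contributions (0, 10), G = 10.
W^NE = Σw_i − G^NE + (Σα_i)·G^NE = 26 + 0.97·10 = 35.7.
Planner: ∂(Σu_j)/∂g_i = Σα_j − 1 = 0.97 > 0, so everyone contributes w_i; G^SO = 26, W^SO = 26 + 0.97·26 = 51.22.
Deadweight loss = 15.52.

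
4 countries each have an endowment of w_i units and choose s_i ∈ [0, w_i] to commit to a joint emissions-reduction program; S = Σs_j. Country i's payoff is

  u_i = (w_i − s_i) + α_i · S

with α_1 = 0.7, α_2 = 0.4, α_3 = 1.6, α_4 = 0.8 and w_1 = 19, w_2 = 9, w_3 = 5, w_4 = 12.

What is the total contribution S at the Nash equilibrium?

∂u_i/∂s_i = α_i − 1, so country i contributes w_i if α_i > 1, else 0.
α_i > 1 for i ∈ {3}; NE contributions (0, 0, 5, 0), S = 5.

5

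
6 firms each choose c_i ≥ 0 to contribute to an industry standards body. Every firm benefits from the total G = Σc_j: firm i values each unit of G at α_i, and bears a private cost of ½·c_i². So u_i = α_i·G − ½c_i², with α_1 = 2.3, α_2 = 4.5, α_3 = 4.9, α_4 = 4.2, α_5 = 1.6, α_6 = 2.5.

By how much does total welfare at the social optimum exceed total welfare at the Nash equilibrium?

838

Firm i's FOC: ∂u_i/∂c_i = α_i − c_i = 0, so c_i* = α_i.
NE contributions = (2.3, 4.5, 4.9, 4.2, 1.6, 2.5); G = 20.
W^NE = (Σα)·G − ½Σα_i² = 20² − ½·76 = 362.
Planner sets c_i = Σα_j = 20 for every i, so G^SO = 6·20 = 120.
W^SO = (Σα)·G^SO − ½·6·(Σα)² = (6/2)·20² = 1200.
Deadweight loss = W^SO − W^NE = 838.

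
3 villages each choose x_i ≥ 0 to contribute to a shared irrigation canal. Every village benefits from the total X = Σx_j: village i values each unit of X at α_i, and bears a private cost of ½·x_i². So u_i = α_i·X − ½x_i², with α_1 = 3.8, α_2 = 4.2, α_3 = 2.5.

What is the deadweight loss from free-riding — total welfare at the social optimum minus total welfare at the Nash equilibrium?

Village i's FOC: ∂u_i/∂x_i = α_i − x_i = 0, so x_i* = α_i.
NE contributions = (3.8, 4.2, 2.5); X = 10.5.
W^NE = (Σα)·X − ½Σα_i² = 10.5² − ½·38.33 = 91.085.
Planner sets x_i = Σα_j = 10.5 for every i, so X^SO = 3·10.5 = 31.5.
W^SO = (Σα)·X^SO − ½·3·(Σα)² = (3/2)·10.5² = 165.375.
Deadweight loss = W^SO − W^NE = 74.29.

74.29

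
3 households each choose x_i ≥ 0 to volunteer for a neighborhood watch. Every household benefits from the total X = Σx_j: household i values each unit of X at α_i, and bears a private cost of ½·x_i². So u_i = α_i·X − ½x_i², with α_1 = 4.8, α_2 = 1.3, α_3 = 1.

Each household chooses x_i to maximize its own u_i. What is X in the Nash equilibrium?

7.1

Household i's FOC: ∂u_i/∂x_i = α_i − x_i = 0, so x_i* = α_i.
NE contributions = (4.8, 1.3, 1); X = 7.1.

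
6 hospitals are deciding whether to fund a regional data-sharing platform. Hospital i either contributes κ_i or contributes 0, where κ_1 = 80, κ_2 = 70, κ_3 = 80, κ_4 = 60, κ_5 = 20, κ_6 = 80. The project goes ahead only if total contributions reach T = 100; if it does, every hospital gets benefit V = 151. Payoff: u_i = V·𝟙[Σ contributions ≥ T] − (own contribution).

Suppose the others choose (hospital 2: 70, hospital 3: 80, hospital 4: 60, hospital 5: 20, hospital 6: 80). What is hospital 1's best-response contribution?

Others' total = 310 ≥ 100; contributing adds cost 80 for no extra benefit.
Best response: 0.

0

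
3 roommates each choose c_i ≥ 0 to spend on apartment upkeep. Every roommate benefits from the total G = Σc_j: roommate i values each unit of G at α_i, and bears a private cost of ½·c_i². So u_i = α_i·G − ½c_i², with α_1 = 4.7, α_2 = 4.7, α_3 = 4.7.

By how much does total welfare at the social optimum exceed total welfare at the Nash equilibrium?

Roommate i's FOC: ∂u_i/∂c_i = α_i − c_i = 0, so c_i* = α_i.
NE contributions = (4.7, 4.7, 4.7); G = 14.1.
W^NE = (Σα)·G − ½Σα_i² = 14.1² − ½·66.27 = 165.675.
Planner sets c_i = Σα_j = 14.1 for every i, so G^SO = 3·14.1 = 42.3.
W^SO = (Σα)·G^SO − ½·3·(Σα)² = (3/2)·14.1² = 298.215.
Deadweight loss = W^SO − W^NE = 132.54.

132.54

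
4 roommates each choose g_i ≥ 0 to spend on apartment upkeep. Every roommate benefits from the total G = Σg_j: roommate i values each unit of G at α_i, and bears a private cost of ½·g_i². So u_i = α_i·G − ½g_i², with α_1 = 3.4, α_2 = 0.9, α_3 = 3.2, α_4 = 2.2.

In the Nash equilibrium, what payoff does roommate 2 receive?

8.325

Roommate i's FOC: ∂u_i/∂g_i = α_i − g_i = 0, so g_i* = α_i.
NE contributions = (3.4, 0.9, 3.2, 2.2); G = 9.7.
u_2 = α_2·G − ½·(g_2)² = 0.9·9.7 − ½·0.9² = 8.325.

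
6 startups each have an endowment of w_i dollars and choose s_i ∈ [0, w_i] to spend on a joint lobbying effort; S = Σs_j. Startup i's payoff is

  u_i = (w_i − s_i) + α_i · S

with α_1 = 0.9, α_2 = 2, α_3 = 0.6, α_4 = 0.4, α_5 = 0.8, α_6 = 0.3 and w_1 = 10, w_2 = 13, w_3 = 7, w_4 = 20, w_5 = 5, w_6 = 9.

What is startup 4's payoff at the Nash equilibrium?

∂u_i/∂s_i = α_i − 1, so startup i contributes w_i if α_i > 1, else 0.
α_i > 1 for i ∈ {2}; NE contributions (0, 13, 0, 0, 0, 0), S = 13.
u_4 = (20 − 0) + 0.4·13 = 25.2.

25.2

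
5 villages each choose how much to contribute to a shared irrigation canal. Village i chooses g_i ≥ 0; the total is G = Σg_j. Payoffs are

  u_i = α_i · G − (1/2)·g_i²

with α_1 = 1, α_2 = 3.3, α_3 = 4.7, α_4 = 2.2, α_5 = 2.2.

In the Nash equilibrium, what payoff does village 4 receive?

27.06

Village i's FOC: ∂u_i/∂g_i = α_i − g_i = 0, so g_i* = α_i.
NE contributions = (1, 3.3, 4.7, 2.2, 2.2); G = 13.4.
u_4 = α_4·G − ½·(g_4)² = 2.2·13.4 − ½·2.2² = 27.06.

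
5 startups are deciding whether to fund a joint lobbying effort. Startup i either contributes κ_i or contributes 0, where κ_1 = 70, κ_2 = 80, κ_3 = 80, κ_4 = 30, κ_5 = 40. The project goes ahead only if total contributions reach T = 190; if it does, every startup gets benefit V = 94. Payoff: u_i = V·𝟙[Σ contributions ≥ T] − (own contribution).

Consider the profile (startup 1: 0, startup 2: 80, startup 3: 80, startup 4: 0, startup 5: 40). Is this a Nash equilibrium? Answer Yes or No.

Total = 200 ≥ 190: provided.
Startup 1 (pledges 0, payoff 94): pledging 70 → total 270, payoff 24. No gain.
Startup 2 (pledges 80, payoff 14): dropping to 0 → total 120, payoff 0. No gain.
Startup 3 (pledges 80, payoff 14): dropping to 0 → total 120, payoff 0. No gain.
Startup 4 (pledges 0, payoff 94): pledging 30 → total 230, payoff 64. No gain.
Startup 5 (pledges 40, payoff 54): dropping to 0 → total 160, payoff 0. No gain.

Yes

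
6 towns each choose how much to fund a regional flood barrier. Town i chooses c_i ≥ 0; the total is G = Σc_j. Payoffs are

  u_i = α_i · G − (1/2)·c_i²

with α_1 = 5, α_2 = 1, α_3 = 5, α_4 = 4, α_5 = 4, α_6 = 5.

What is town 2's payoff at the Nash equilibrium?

Town i's FOC: ∂u_i/∂c_i = α_i − c_i = 0, so c_i* = α_i.
NE contributions = (5, 1, 5, 4, 4, 5); G = 24.
u_2 = α_2·G − ½·(c_2)² = 1·24 − ½·1² = 23.5.

23.5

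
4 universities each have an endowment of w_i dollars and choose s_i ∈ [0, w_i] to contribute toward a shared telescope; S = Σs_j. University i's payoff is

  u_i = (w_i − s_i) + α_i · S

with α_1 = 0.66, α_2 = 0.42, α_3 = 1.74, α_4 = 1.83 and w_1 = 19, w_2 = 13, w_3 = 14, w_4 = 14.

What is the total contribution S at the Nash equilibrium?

∂u_i/∂s_i = α_i − 1, so university i contributes w_i if α_i > 1, else 0.
α_i > 1 for i ∈ {3, 4}; NE contributions (0, 0, 14, 14), S = 28.

28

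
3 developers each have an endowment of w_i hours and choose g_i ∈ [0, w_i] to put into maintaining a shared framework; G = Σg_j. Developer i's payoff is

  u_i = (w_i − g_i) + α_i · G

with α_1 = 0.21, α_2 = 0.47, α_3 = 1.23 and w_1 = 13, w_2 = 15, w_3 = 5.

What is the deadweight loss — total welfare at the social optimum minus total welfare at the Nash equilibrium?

∂u_i/∂g_i = α_i − 1, so developer i contributes w_i if α_i > 1, else 0.
α_i > 1 for i ∈ {3}; NE contributions (0, 0, 5), G = 5.
W^NE = Σw_i − G^NE + (Σα_i)·G^NE = 33 + 0.91·5 = 37.55.
Planner: ∂(Σu_j)/∂g_i = Σα_j − 1 = 0.91 > 0, so everyone contributes w_i; G^SO = 33, W^SO = 33 + 0.91·33 = 63.03.
Deadweight loss = 25.48.

25.48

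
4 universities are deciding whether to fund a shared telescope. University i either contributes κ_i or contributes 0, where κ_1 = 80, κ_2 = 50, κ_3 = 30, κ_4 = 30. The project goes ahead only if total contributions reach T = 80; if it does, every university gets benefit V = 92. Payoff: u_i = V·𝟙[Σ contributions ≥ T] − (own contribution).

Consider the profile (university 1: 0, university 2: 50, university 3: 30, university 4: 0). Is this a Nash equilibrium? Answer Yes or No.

Total = 80 ≥ 80: provided.
University 1 (pledges 0, payoff 92): pledging 80 → total 160, payoff 12. No gain.
University 2 (pledges 50, payoff 42): dropping to 0 → total 30, payoff 0. No gain.
University 3 (pledges 30, payoff 62): dropping to 0 → total 50, payoff 0. No gain.
University 4 (pledges 0, payoff 92): pledging 30 → total 110, payoff 62. No gain.

Yes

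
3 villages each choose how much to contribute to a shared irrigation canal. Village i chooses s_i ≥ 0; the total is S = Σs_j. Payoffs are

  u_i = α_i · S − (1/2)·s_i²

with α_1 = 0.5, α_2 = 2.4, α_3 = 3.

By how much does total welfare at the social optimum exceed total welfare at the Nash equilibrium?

24.91

Village i's FOC: ∂u_i/∂s_i = α_i − s_i = 0, so s_i* = α_i.
NE contributions = (0.5, 2.4, 3); S = 5.9.
W^NE = (Σα)·S − ½Σα_i² = 5.9² − ½·15.01 = 27.305.
Planner sets s_i = Σα_j = 5.9 for every i, so S^SO = 3·5.9 = 17.7.
W^SO = (Σα)·S^SO − ½·3·(Σα)² = (3/2)·5.9² = 52.215.
Deadweight loss = W^SO − W^NE = 24.91.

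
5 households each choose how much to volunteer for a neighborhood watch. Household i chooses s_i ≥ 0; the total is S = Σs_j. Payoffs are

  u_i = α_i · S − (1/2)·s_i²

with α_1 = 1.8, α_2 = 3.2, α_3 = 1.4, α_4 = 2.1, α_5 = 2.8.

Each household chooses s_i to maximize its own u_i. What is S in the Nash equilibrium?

11.3

Household i's FOC: ∂u_i/∂s_i = α_i − s_i = 0, so s_i* = α_i.
NE contributions = (1.8, 3.2, 1.4, 2.1, 2.8); S = 11.3.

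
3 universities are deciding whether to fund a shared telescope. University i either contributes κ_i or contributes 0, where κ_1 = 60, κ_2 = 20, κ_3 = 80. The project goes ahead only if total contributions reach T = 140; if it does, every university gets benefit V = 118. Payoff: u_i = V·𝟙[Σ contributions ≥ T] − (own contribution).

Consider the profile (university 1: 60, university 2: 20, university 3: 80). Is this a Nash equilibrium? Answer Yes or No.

Total = 160 ≥ 140: provided.
University 1 (pledges 60, payoff 58): dropping to 0 → total 100, payoff 0. No gain.
University 2 (pledges 20, payoff 98): dropping to 0 → total 140, payoff 118. Profitable deviation.

No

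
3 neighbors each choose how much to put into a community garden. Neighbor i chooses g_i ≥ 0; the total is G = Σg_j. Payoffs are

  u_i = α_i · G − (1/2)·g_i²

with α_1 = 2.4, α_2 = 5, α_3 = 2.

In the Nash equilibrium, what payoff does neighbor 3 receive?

16.8

Neighbor i's FOC: ∂u_i/∂g_i = α_i − g_i = 0, so g_i* = α_i.
NE contributions = (2.4, 5, 2); G = 9.4.
u_3 = α_3·G − ½·(g_3)² = 2·9.4 − ½·2² = 16.8.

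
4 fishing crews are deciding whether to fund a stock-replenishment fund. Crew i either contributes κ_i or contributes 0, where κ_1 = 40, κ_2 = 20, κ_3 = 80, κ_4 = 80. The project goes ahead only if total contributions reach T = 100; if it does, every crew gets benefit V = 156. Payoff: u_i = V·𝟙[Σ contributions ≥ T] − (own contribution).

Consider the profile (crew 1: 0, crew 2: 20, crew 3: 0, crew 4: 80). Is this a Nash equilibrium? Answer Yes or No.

Yes

Total = 100 ≥ 100: provided.
Crew 1 (pledges 0, payoff 156): pledging 40 → total 140, payoff 116. No gain.
Crew 2 (pledges 20, payoff 136): dropping to 0 → total 80, payoff 0. No gain.
Crew 3 (pledges 0, payoff 156): pledging 80 → total 180, payoff 76. No gain.
Crew 4 (pledges 80, payoff 76): dropping to 0 → total 20, payoff 0. No gain.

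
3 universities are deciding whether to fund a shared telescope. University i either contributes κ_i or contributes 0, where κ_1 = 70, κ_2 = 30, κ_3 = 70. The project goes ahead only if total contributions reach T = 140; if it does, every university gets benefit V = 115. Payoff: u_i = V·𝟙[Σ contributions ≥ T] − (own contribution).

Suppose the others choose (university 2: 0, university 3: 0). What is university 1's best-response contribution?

0

Others' total = 0. Even contributing 70 gives 70 < 140: no benefit either way.
Best response: 0.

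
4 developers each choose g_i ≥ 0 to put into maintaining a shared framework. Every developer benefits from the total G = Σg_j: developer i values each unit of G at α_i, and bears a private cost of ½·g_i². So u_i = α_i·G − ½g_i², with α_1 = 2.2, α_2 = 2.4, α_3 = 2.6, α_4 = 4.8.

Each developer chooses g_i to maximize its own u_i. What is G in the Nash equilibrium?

12

Developer i's FOC: ∂u_i/∂g_i = α_i − g_i = 0, so g_i* = α_i.
NE contributions = (2.2, 2.4, 2.6, 4.8); G = 12.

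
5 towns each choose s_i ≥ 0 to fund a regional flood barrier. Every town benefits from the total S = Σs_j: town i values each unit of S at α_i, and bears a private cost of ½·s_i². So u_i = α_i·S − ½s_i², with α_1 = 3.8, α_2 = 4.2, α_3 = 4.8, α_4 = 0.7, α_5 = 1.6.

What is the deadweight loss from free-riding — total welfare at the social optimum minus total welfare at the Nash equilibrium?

Town i's FOC: ∂u_i/∂s_i = α_i − s_i = 0, so s_i* = α_i.
NE contributions = (3.8, 4.2, 4.8, 0.7, 1.6); S = 15.1.
W^NE = (Σα)·S − ½Σα_i² = 15.1² − ½·58.17 = 198.925.
Planner sets s_i = Σα_j = 15.1 for every i, so S^SO = 5·15.1 = 75.5.
W^SO = (Σα)·S^SO − ½·5·(Σα)² = (5/2)·15.1² = 570.025.
Deadweight loss = W^SO − W^NE = 371.1.

371.1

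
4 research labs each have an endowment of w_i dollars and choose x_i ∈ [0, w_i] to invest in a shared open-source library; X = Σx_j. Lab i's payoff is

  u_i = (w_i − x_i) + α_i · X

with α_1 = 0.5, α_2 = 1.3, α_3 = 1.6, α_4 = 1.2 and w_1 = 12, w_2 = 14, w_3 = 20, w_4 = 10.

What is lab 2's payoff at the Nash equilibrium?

57.2

∂u_i/∂x_i = α_i − 1, so lab i contributes w_i if α_i > 1, else 0.
α_i > 1 for i ∈ {2, 3, 4}; NE contributions (0, 14, 20, 10), X = 44.
u_2 = (14 − 14) + 1.3·44 = 57.2.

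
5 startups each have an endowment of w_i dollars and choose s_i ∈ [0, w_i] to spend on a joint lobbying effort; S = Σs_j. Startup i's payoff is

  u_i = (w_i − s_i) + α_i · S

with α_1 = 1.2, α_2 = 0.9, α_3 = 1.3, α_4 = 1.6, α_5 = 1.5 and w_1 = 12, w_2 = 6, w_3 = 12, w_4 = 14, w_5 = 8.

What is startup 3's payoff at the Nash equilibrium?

∂u_i/∂s_i = α_i − 1, so startup i contributes w_i if α_i > 1, else 0.
α_i > 1 for i ∈ {1, 3, 4, 5}; NE contributions (12, 0, 12, 14, 8), S = 46.
u_3 = (12 − 12) + 1.3·46 = 59.8.

59.8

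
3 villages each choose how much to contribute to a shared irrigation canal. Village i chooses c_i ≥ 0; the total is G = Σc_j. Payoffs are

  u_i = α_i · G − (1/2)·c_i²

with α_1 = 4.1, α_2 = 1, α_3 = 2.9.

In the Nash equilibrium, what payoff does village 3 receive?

18.995

Village i's FOC: ∂u_i/∂c_i = α_i − c_i = 0, so c_i* = α_i.
NE contributions = (4.1, 1, 2.9); G = 8.
u_3 = α_3·G − ½·(c_3)² = 2.9·8 − ½·2.9² = 18.995.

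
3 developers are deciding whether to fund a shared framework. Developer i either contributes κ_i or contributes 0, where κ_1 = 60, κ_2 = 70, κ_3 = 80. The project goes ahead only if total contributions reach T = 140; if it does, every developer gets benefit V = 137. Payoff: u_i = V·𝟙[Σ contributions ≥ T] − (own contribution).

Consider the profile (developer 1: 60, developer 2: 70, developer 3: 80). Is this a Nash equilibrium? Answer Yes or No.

Total = 210 ≥ 140: provided.
Developer 1 (pledges 60, payoff 77): dropping to 0 → total 150, payoff 137. Profitable deviation.

No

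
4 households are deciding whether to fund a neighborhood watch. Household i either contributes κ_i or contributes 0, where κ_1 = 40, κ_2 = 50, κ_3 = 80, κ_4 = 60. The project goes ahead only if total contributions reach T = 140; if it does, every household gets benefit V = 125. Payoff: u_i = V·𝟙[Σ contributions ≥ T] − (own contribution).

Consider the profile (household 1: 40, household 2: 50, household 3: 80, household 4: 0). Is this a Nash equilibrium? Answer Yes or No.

Total = 170 ≥ 140: provided.
Household 1 (pledges 40, payoff 85): dropping to 0 → total 130, payoff 0. No gain.
Household 2 (pledges 50, payoff 75): dropping to 0 → total 120, payoff 0. No gain.
Household 3 (pledges 80, payoff 45): dropping to 0 → total 90, payoff 0. No gain.
Household 4 (pledges 0, payoff 125): pledging 60 → total 230, payoff 65. No gain.

Yes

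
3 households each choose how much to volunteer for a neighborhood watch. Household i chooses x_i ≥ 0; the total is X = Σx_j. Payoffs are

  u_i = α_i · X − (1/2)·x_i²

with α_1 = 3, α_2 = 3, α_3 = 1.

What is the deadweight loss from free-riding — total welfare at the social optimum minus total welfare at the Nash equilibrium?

34

Household i's FOC: ∂u_i/∂x_i = α_i − x_i = 0, so x_i* = α_i.
NE contributions = (3, 3, 1); X = 7.
W^NE = (Σα)·X − ½Σα_i² = 7² − ½·19 = 39.5.
Planner sets x_i = Σα_j = 7 for every i, so X^SO = 3·7 = 21.
W^SO = (Σα)·X^SO − ½·3·(Σα)² = (3/2)·7² = 73.5.
Deadweight loss = W^SO − W^NE = 34.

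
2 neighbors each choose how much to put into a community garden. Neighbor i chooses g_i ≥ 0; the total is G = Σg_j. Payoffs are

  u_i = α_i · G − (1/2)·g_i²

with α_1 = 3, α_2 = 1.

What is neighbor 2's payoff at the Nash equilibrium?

Neighbor i's FOC: ∂u_i/∂g_i = α_i − g_i = 0, so g_i* = α_i.
NE contributions = (3, 1); G = 4.
u_2 = α_2·G − ½·(g_2)² = 1·4 − ½·1² = 3.5.

3.5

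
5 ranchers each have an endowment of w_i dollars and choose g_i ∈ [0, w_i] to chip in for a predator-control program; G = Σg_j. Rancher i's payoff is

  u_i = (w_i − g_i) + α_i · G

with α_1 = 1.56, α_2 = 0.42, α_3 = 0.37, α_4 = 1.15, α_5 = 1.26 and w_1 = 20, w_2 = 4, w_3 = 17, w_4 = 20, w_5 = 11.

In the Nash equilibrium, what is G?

51

∂u_i/∂g_i = α_i − 1, so rancher i contributes w_i if α_i > 1, else 0.
α_i > 1 for i ∈ {1, 4, 5}; NE contributions (20, 0, 0, 20, 11), G = 51.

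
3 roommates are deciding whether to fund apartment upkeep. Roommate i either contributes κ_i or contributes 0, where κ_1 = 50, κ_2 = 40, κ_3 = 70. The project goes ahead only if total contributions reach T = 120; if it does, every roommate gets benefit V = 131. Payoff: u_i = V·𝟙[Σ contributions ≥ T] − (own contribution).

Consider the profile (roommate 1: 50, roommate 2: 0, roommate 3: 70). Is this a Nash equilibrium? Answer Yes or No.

Total = 120 ≥ 120: provided.
Roommate 1 (pledges 50, payoff 81): dropping to 0 → total 70, payoff 0. No gain.
Roommate 2 (pledges 0, payoff 131): pledging 40 → total 160, payoff 91. No gain.
Roommate 3 (pledges 70, payoff 61): dropping to 0 → total 50, payoff 0. No gain.

Yes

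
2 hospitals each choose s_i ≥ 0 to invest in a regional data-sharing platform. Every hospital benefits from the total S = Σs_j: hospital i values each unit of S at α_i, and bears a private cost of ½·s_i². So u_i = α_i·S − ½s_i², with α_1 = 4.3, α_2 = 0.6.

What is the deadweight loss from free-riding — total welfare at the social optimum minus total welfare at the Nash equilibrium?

9.425

Hospital i's FOC: ∂u_i/∂s_i = α_i − s_i = 0, so s_i* = α_i.
NE contributions = (4.3, 0.6); S = 4.9.
W^NE = (Σα)·S − ½Σα_i² = 4.9² − ½·18.85 = 14.585.
Planner sets s_i = Σα_j = 4.9 for every i, so S^SO = 2·4.9 = 9.8.
W^SO = (Σα)·S^SO − ½·2·(Σα)² = (2/2)·4.9² = 24.01.
Deadweight loss = W^SO − W^NE = 9.425.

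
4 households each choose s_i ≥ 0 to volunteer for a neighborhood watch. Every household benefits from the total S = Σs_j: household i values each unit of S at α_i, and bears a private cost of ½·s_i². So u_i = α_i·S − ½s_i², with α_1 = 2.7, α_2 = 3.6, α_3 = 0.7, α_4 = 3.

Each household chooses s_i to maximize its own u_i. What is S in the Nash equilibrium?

Household i's FOC: ∂u_i/∂s_i = α_i − s_i = 0, so s_i* = α_i.
NE contributions = (2.7, 3.6, 0.7, 3); S = 10.

10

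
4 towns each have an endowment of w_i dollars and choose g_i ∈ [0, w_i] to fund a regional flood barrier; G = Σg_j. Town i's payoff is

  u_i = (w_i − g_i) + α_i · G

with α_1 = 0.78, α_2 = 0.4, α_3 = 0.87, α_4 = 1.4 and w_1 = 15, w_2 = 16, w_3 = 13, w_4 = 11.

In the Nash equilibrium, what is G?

11

∂u_i/∂g_i = α_i − 1, so town i contributes w_i if α_i > 1, else 0.
α_i > 1 for i ∈ {4}; NE contributions (0, 0, 0, 11), G = 11.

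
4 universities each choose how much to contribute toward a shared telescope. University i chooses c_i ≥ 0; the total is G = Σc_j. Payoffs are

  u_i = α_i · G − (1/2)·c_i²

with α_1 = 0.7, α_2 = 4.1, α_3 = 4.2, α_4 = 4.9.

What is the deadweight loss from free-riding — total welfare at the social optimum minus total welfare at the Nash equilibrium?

University i's FOC: ∂u_i/∂c_i = α_i − c_i = 0, so c_i* = α_i.
NE contributions = (0.7, 4.1, 4.2, 4.9); G = 13.9.
W^NE = (Σα)·G − ½Σα_i² = 13.9² − ½·58.95 = 163.735.
Planner sets c_i = Σα_j = 13.9 for every i, so G^SO = 4·13.9 = 55.6.
W^SO = (Σα)·G^SO − ½·4·(Σα)² = (4/2)·13.9² = 386.42.
Deadweight loss = W^SO − W^NE = 222.685.

222.685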